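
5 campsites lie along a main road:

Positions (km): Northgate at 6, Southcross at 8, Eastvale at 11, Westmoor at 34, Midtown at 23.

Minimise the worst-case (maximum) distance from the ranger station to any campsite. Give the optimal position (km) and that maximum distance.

location 20, max distance 14

The 1-center on a line is the midpoint of the two extreme points: leftmost at 6, rightmost at 34.
Optimal location = (6 + 34)/2 = 20; maximum distance = (34 − 6)/2 = 14.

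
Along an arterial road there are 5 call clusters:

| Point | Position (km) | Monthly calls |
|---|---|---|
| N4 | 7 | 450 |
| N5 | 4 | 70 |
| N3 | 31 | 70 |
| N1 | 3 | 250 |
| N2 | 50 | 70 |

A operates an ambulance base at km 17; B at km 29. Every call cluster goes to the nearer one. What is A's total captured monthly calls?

770

The indifferent point is the midpoint (17+29)/2 = 23; call clusters left of it (closer to A at 17) go to A, those right go to B.
  N1 at 3 (w=250) → A
  N5 at 4 (w=70) → A
  N4 at 7 (w=450) → A
  N3 at 31 (w=70) → B
  N2 at 50 (w=70) → B
A captures 770; B captures 140.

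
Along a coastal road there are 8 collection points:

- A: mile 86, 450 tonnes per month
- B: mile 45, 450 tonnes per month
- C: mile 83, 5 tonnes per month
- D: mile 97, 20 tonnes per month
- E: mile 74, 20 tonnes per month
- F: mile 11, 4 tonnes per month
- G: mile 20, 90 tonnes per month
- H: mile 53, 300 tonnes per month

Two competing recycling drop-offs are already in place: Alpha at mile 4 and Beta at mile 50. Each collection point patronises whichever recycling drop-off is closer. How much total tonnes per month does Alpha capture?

94

The indifferent point is the midpoint (4+50)/2 = 27; collection points left of it (closer to Alpha at 4) go to Alpha, those right go to Beta.
  F at 11 (w=4) → Alpha
  G at 20 (w=90) → Alpha
  B at 45 (w=450) → Beta
  H at 53 (w=300) → Beta
  E at 74 (w=20) → Beta
  C at 83 (w=5) → Beta
  A at 86 (w=450) → Beta
  D at 97 (w=20) → Beta
Alpha captures 94; Beta captures 1245.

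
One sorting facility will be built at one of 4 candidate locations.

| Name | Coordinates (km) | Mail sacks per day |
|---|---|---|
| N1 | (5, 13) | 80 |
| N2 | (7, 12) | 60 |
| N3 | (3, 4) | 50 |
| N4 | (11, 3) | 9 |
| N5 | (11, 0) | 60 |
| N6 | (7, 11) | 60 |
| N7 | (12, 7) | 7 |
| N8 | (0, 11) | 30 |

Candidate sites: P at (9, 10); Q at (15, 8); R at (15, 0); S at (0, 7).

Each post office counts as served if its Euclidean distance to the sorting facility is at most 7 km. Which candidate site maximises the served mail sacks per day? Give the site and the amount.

Coverage radius r = 7 km; a point is covered iff (Δx)²+(Δy)² ≤ 7² = 49.
  P (9, 10): covers {N1, N2, N6, N7} → 207
  Q (15, 8): covers {N4, N7} → 16
  R (15, 0): covers {N4, N5} → 69
  S (0, 7): covers {N3, N8} → 80
Maximum coverage at P: 207 mail sacks per day.

P, covering 207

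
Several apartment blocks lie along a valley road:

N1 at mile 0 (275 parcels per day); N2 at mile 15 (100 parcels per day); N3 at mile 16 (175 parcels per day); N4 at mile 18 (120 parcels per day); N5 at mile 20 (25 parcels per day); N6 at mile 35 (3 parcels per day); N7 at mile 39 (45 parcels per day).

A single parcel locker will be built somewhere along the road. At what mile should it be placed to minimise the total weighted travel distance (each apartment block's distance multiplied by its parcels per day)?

x = 15

For a sum of weighted absolute distances on a line, the optimum is the weighted median (not the mean). Total weight W = 743; half-weight = 371.5.
Sort by position and accumulate weight:
  mile 0 (N1, w=275) → cum 275
  mile 15 (N2, w=100) → cum 375  ≥ 371.5 → median here
  mile 16 (N3, w=175) → cum 550
  mile 18 (N4, w=120) → cum 670
  mile 20 (N5, w=25) → cum 695
  mile 35 (N6, w=3) → cum 698
  mile 39 (N7, w=45) → cum 743
Optimal location: mile 15.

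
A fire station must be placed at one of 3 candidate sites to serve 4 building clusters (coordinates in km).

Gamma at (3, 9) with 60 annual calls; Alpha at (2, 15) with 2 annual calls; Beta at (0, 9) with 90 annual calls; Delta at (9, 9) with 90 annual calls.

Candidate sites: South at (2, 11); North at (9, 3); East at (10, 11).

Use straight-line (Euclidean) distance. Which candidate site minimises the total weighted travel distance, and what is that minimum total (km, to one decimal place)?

South, total 1051.9 km

Total weighted distance at each candidate:
  South (2, 11): total = 1051.9
  North (9, 3): total = 2050.4
  East (10, 11): total = 1573.8
Minimum is at South with total 1051.9 km.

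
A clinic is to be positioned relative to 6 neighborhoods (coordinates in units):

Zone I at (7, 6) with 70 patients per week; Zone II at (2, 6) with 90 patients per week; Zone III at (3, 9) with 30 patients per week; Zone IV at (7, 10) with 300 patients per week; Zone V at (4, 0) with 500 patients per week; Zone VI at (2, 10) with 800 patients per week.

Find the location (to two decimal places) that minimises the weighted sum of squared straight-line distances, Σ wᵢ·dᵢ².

(3.61, 6.83)

The minimiser of Σwᵢ‖p−pᵢ‖² is the weighted centroid p* = (Σwᵢpᵢ)/(Σwᵢ).
Σwᵢ = 1790.
Σwᵢxᵢ = 70·7 + 90·2 + 30·3 + 300·7 + 500·4 + 800·2 = 6460.
Σwᵢyᵢ = 70·6 + 90·6 + 30·9 + 300·10 + 500·0 + 800·10 = 12230.
x* = 6460/1790 = 3.61, y* = 12230/1790 = 6.83.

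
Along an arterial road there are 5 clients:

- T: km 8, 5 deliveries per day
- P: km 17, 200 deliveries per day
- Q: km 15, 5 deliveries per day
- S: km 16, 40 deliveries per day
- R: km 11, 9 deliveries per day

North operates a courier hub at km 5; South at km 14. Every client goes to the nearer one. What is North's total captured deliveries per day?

The indifferent point is the midpoint (5+14)/2 = 9.5; clients left of it (closer to North at 5) go to North, those right go to South.
  T at 8 (w=5) → North
  R at 11 (w=9) → South
  Q at 15 (w=5) → South
  S at 16 (w=40) → South
  P at 17 (w=200) → South
North captures 5; South captures 254.

5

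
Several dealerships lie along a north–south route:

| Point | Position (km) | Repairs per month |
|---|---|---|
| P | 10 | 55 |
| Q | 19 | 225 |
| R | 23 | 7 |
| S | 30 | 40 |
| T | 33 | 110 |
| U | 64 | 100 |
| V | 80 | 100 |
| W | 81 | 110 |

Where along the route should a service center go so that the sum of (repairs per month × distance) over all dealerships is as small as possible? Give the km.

For a sum of weighted absolute distances on a line, the optimum is the weighted median (not the mean). Total weight W = 747; half-weight = 373.5.
Sort by position and accumulate weight:
  km 10 (P, w=55) → cum 55
  km 19 (Q, w=225) → cum 280
  km 23 (R, w=7) → cum 287
  km 30 (S, w=40) → cum 327
  km 33 (T, w=110) → cum 437  ≥ 373.5 → median here
  km 64 (U, w=100) → cum 537
  km 80 (V, w=100) → cum 637
  km 81 (W, w=110) → cum 747
Optimal location: km 33.

x = 33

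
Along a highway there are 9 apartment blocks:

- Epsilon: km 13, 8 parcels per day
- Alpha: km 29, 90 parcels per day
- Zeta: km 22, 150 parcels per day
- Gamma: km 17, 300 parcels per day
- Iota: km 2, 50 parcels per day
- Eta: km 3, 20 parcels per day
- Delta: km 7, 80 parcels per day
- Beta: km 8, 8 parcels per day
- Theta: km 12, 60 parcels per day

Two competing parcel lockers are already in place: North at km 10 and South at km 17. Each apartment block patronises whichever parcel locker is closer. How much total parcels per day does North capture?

226

The indifferent point is the midpoint (10+17)/2 = 13.5; apartment blocks left of it (closer to North at 10) go to North, those right go to South.
  Iota at 2 (w=50) → North
  Eta at 3 (w=20) → North
  Delta at 7 (w=80) → North
  Beta at 8 (w=8) → North
  Theta at 12 (w=60) → North
  Epsilon at 13 (w=8) → North
  Gamma at 17 (w=300) → South
  Zeta at 22 (w=150) → South
  Alpha at 29 (w=90) → South
North captures 226; South captures 540.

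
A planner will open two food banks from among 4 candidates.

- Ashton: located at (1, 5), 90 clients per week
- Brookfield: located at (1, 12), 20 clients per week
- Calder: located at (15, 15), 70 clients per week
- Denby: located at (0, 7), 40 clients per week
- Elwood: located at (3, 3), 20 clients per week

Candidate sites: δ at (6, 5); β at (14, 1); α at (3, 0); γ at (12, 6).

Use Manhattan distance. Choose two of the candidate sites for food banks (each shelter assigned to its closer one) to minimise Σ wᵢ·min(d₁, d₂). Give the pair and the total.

{δ, γ}, total 1950

Evaluate every pair (each demand assigned to the nearer of the two):
  {δ, γ}: total = 1950
  {δ, β}: total = 2160
  {α, γ}: total = 2210
  {δ, α}: total = 2400
  {β, α}: total = 2420
  {β, γ}: total = 3020
Best pair: {δ, γ} with total 1950.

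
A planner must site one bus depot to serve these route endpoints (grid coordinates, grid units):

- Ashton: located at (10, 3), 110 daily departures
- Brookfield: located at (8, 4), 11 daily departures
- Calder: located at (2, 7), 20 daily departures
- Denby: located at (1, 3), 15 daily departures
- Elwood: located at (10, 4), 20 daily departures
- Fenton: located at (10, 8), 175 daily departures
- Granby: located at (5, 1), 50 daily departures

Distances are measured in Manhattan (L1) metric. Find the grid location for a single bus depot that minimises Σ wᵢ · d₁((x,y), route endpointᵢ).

Manhattan distance separates: Σwᵢ(|x−xᵢ|+|y−yᵢ|) = Σwᵢ|x−xᵢ| + Σwᵢ|y−yᵢ|, so x and y are optimised independently as 1-D weighted medians.
Total weight W = 401; half = 200.5.
x-coordinate, sorted with cumulative weight:
  x=1 (Denby, w=15) cum 15
  x=2 (Calder, w=20) cum 35
  x=5 (Granby, w=50) cum 85
  x=8 (Brookfield, w=11) cum 96
  x=10 (Ashton, w=110) cum 206  ← median
  x=10 (Elwood, w=20) cum 226
  x=10 (Fenton, w=175) cum 401
⇒ x* = 10
y-coordinate, sorted with cumulative weight:
  y=1 (Granby, w=50) cum 50
  y=3 (Ashton, w=110) cum 160
  y=3 (Denby, w=15) cum 175
  y=4 (Brookfield, w=11) cum 186
  y=4 (Elwood, w=20) cum 206  ← median
  y=7 (Calder, w=20) cum 226
  y=8 (Fenton, w=175) cum 401
⇒ y* = 4

(10, 4)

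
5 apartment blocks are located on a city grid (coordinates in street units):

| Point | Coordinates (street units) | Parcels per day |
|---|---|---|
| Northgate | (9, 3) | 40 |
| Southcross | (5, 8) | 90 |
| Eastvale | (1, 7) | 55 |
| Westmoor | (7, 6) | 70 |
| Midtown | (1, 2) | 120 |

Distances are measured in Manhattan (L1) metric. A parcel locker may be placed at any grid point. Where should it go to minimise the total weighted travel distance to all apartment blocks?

(5, 6)

Manhattan distance separates: Σwᵢ(|x−xᵢ|+|y−yᵢ|) = Σwᵢ|x−xᵢ| + Σwᵢ|y−yᵢ|, so x and y are optimised independently as 1-D weighted medians.
Total weight W = 375; half = 187.5.
x-coordinate, sorted with cumulative weight:
  x=1 (Eastvale, w=55) cum 55
  x=1 (Midtown, w=120) cum 175
  x=5 (Southcross, w=90) cum 265  ← median
  x=7 (Westmoor, w=70) cum 335
  x=9 (Northgate, w=40) cum 375
⇒ x* = 5
y-coordinate, sorted with cumulative weight:
  y=2 (Midtown, w=120) cum 120
  y=3 (Northgate, w=40) cum 160
  y=6 (Westmoor, w=70) cum 230  ← median
  y=7 (Eastvale, w=55) cum 285
  y=8 (Southcross, w=90) cum 375
⇒ y* = 6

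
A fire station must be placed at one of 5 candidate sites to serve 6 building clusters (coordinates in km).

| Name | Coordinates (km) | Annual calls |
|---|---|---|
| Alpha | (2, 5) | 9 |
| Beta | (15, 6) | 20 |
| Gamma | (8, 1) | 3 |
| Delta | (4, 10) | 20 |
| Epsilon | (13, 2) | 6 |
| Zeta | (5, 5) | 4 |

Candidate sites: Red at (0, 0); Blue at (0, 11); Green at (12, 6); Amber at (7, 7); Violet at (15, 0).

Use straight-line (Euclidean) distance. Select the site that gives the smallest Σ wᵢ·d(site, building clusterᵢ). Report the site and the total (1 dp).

Total weighted distance at each candidate:
  Red (0, 0): total = 718.4
  Blue (0, 11): total = 620.1
  Green (12, 6): total = 401.6
  Amber (7, 7): total = 371.0
  Violet (15, 0): total = 625.6
Minimum is at Amber with total 371.0 km.

Amber, total 371.0 km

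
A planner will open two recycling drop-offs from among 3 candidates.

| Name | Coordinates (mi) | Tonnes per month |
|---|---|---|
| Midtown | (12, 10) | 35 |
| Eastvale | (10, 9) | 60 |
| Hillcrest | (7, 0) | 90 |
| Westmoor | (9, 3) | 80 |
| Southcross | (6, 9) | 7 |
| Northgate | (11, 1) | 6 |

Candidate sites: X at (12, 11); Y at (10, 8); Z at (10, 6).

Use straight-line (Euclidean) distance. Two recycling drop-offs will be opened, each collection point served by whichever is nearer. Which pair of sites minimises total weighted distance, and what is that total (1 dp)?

{Y, Z}, total 1075.2

Evaluate every pair (each demand assigned to the nearer of the two):
  {Y, Z}: total = 1075.2
  {X, Z}: total = 1127.0
  {X, Y}: total = 1343.2
Best pair: {Y, Z} with total 1075.2.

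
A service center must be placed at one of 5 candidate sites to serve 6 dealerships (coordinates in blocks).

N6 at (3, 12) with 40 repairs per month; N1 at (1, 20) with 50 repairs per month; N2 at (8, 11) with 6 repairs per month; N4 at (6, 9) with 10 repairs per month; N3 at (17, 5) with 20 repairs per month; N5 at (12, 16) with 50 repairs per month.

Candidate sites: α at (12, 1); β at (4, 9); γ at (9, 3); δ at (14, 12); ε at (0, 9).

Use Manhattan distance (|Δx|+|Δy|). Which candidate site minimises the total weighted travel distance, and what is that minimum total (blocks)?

Total weighted distance at each candidate:
  α (12, 1): total = 3454
  β (4, 9): total = 2006
  γ (9, 3): total = 2994
  δ (14, 12): total = 2142
  ε (0, 9): total = 2330
Minimum is at β with total 2006 blocks.

β, total 2006 blocks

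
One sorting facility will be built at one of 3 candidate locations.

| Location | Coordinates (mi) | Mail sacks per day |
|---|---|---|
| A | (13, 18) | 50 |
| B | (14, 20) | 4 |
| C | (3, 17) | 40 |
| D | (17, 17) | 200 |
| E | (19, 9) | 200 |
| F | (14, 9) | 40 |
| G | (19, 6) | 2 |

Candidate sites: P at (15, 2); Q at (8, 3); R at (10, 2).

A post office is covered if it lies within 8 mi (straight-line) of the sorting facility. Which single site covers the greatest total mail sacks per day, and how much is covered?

P, covering 42

Coverage radius r = 8 mi; a point is covered iff (Δx)²+(Δy)² ≤ 8² = 64.
  P (15, 2): covers {F, G} → 42
  Q (8, 3): covers {none} → 0
  R (10, 2): covers {none} → 0
Maximum coverage at P: 42 mail sacks per day.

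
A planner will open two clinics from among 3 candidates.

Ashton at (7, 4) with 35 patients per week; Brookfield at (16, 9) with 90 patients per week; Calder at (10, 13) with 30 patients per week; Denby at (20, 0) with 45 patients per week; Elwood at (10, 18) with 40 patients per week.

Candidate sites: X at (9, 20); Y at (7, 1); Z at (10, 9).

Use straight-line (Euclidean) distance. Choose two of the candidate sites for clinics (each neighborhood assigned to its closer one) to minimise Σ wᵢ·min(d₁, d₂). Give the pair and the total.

Evaluate every pair (each demand assigned to the nearer of the two):
  {X, Z}: total = 1558.9
  {Y, Z}: total = 1711.7
  {X, Y}: total = 2077.0
Best pair: {X, Z} with total 1558.9.

{X, Z}, total 1558.9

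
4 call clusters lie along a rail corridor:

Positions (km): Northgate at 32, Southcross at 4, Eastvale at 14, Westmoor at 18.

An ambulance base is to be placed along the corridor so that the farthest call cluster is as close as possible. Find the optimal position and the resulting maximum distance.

The 1-center on a line is the midpoint of the two extreme points: leftmost at 4, rightmost at 32.
Optimal location = (4 + 32)/2 = 18; maximum distance = (32 − 4)/2 = 14.

location 18, max distance 14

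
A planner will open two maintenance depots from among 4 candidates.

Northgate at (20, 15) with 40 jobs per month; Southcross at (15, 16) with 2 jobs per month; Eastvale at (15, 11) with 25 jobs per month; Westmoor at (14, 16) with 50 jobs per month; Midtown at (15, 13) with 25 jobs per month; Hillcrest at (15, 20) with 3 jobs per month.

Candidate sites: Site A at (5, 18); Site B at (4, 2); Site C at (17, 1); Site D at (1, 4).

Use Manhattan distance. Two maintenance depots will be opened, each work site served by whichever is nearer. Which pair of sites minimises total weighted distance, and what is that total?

{Site A, Site C}, total 1940

Evaluate every pair (each demand assigned to the nearer of the two):
  {Site A, Site C}: total = 1940
  {Site A, Site B}: total = 2130
  {Site A, Site D}: total = 2130
  {Site B, Site C}: total = 2327
  {Site C, Site D}: total = 2327
  {Site B, Site D}: total = 3547
Best pair: {Site A, Site C} with total 1940.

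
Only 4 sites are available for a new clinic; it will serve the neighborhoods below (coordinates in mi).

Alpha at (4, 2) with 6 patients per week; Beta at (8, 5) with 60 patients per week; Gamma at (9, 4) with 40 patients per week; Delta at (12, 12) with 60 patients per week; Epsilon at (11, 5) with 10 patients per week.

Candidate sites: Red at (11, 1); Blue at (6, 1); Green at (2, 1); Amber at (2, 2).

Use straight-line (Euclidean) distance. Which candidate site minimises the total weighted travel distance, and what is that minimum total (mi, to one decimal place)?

Total weighted distance at each candidate:
  Red (11, 1): total = 1189.4
  Blue (6, 1): total = 1267.3
  Green (2, 1): total = 1741.2
  Amber (2, 2): total = 1649.1
Minimum is at Red with total 1189.4 mi.

Red, total 1189.4 mi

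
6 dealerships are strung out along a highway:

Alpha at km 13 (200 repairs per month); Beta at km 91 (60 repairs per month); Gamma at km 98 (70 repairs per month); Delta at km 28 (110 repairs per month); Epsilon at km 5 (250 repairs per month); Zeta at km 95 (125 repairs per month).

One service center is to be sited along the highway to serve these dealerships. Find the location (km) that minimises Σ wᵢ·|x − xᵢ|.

x = 13

For a sum of weighted absolute distances on a line, the optimum is the weighted median (not the mean). Total weight W = 815; half-weight = 407.5.
Sort by position and accumulate weight:
  km 5 (Epsilon, w=250) → cum 250
  km 13 (Alpha, w=200) → cum 450  ≥ 407.5 → median here
  km 28 (Delta, w=110) → cum 560
  km 91 (Beta, w=60) → cum 620
  km 95 (Zeta, w=125) → cum 745
  km 98 (Gamma, w=70) → cum 815
Optimal location: km 13.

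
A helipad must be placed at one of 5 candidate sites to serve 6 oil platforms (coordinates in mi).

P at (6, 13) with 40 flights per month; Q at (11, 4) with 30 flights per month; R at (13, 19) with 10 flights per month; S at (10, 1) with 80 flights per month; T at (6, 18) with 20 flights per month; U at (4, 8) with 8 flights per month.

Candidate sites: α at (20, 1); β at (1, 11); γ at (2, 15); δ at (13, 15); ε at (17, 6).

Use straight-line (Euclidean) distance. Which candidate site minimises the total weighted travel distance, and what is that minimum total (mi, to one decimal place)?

Total weighted distance at each candidate:
  α (20, 1): total = 2595.5
  β (1, 11): total = 2008.1
  γ (2, 15): total = 2170.5
  δ (13, 15): total = 2055.6
  ε (17, 6): total = 1966.3
Minimum is at ε with total 1966.3 mi.

ε, total 1966.3 mi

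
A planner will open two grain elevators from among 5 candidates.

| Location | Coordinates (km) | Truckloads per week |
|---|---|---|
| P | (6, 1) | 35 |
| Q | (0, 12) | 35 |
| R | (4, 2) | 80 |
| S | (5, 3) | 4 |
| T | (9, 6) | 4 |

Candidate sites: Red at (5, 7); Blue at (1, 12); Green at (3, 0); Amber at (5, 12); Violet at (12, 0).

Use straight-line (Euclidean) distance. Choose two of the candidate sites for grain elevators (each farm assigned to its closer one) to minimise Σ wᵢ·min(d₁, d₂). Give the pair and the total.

Evaluate every pair (each demand assigned to the nearer of the two):
  {Blue, Green}: total = 372.9
  {Green, Amber}: total = 507.8
  {Red, Green}: total = 568.0
  {Red, Blue}: total = 688.3
  {Green, Violet}: total = 763.7
  {Red, Amber}: total = 828.3
  {Red, Violet}: total = 900.8
  {Blue, Violet}: total = 964.9
  {Amber, Violet}: total = 1104.9
  {Blue, Amber}: total = 1290.4
Best pair: {Blue, Green} with total 372.9.

{Blue, Green}, total 372.9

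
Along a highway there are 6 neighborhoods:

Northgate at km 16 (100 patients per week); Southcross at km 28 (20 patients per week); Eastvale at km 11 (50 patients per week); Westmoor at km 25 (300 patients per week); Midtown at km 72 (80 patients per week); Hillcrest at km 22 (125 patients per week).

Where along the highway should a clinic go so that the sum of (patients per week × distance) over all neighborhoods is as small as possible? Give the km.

x = 25

For a sum of weighted absolute distances on a line, the optimum is the weighted median (not the mean). Total weight W = 675; half-weight = 337.5.
Sort by position and accumulate weight:
  km 11 (Eastvale, w=50) → cum 50
  km 16 (Northgate, w=100) → cum 150
  km 22 (Hillcrest, w=125) → cum 275
  km 25 (Westmoor, w=300) → cum 575  ≥ 337.5 → median here
  km 28 (Southcross, w=20) → cum 595
  km 72 (Midtown, w=80) → cum 675
Optimal location: km 25.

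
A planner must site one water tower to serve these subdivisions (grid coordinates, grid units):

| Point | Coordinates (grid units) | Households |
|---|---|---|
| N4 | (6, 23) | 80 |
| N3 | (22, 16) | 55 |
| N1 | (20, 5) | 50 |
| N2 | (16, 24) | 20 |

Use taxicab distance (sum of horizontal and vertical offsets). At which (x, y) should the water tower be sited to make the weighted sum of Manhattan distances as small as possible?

(20, 16)

Manhattan distance separates: Σwᵢ(|x−xᵢ|+|y−yᵢ|) = Σwᵢ|x−xᵢ| + Σwᵢ|y−yᵢ|, so x and y are optimised independently as 1-D weighted medians.
Total weight W = 205; half = 102.5.
x-coordinate, sorted with cumulative weight:
  x=6 (N4, w=80) cum 80
  x=16 (N2, w=20) cum 100
  x=20 (N1, w=50) cum 150  ← median
  x=22 (N3, w=55) cum 205
⇒ x* = 20
y-coordinate, sorted with cumulative weight:
  y=5 (N1, w=50) cum 50
  y=16 (N3, w=55) cum 105  ← median
  y=23 (N4, w=80) cum 185
  y=24 (N2, w=20) cum 205
⇒ y* = 16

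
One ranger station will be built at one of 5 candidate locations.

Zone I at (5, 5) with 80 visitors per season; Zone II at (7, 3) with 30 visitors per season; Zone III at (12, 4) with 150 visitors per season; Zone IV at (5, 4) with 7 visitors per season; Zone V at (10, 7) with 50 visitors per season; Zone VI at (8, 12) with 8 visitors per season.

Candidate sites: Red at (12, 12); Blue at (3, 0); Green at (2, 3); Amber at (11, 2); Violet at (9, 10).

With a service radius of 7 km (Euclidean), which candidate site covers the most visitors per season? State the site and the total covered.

Amber, covering 317

Coverage radius r = 7 km; a point is covered iff (Δx)²+(Δy)² ≤ 7² = 49.
  Red (12, 12): covers {Zone V, Zone VI} → 58
  Blue (3, 0): covers {Zone I, Zone II, Zone IV} → 117
  Green (2, 3): covers {Zone I, Zone II, Zone IV} → 117
  Amber (11, 2): covers {Zone I, Zone II, Zone III, Zone IV, Zone V} → 317
  Violet (9, 10): covers {Zone I, Zone III, Zone V, Zone VI} → 288
Maximum coverage at Amber: 317 visitors per season.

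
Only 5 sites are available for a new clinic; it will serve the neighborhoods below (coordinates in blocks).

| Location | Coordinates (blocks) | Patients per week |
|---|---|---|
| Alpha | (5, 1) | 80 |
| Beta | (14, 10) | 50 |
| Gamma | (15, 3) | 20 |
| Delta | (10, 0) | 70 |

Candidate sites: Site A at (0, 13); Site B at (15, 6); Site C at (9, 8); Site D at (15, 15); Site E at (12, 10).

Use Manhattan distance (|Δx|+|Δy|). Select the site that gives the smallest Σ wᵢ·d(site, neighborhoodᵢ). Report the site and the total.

Total weighted distance at each candidate:
  Site A (0, 13): total = 4320
  Site B (15, 6): total = 2280
  Site C (9, 8): total = 2080
  Site D (15, 15): total = 3860
  Site E (12, 10): total = 2420
Minimum is at Site C with total 2080 blocks.

Site C, total 2080 blocks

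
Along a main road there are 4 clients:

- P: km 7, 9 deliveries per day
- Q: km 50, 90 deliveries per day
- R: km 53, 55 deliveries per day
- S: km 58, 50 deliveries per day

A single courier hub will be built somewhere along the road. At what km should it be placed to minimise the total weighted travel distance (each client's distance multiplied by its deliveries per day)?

For a sum of weighted absolute distances on a line, the optimum is the weighted median (not the mean). Total weight W = 204; half-weight = 102.
Sort by position and accumulate weight:
  km 7 (P, w=9) → cum 9
  km 50 (Q, w=90) → cum 99
  km 53 (R, w=55) → cum 154  ≥ 102 → median here
  km 58 (S, w=50) → cum 204
Optimal location: km 53.

x = 53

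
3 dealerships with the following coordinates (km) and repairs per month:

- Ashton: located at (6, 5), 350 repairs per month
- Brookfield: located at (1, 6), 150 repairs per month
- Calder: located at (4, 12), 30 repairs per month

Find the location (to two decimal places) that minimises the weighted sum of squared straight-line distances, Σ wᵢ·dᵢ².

(4.47, 5.68)

The minimiser of Σwᵢ‖p−pᵢ‖² is the weighted centroid p* = (Σwᵢpᵢ)/(Σwᵢ).
Σwᵢ = 530.
Σwᵢxᵢ = 350·6 + 150·1 + 30·4 = 2370.
Σwᵢyᵢ = 350·5 + 150·6 + 30·12 = 3010.
x* = 2370/530 = 4.47, y* = 3010/530 = 5.68.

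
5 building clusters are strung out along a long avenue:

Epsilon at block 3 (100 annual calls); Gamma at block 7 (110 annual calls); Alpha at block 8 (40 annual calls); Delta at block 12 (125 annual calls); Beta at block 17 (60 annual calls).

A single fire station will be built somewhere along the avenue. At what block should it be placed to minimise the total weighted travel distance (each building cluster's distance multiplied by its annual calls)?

For a sum of weighted absolute distances on a line, the optimum is the weighted median (not the mean). Total weight W = 435; half-weight = 217.5.
Sort by position and accumulate weight:
  block 3 (Epsilon, w=100) → cum 100
  block 7 (Gamma, w=110) → cum 210
  block 8 (Alpha, w=40) → cum 250  ≥ 217.5 → median here
  block 12 (Delta, w=125) → cum 375
  block 17 (Beta, w=60) → cum 435
Optimal location: block 8.

x = 8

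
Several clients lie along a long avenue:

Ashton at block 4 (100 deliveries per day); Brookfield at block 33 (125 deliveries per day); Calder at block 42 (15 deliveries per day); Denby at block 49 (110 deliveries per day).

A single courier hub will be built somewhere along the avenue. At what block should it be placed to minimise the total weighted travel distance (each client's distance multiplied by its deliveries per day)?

For a sum of weighted absolute distances on a line, the optimum is the weighted median (not the mean). Total weight W = 350; half-weight = 175.
Sort by position and accumulate weight:
  block 4 (Ashton, w=100) → cum 100
  block 33 (Brookfield, w=125) → cum 225  ≥ 175 → median here
  block 42 (Calder, w=15) → cum 240
  block 49 (Denby, w=110) → cum 350
Optimal location: block 33.

x = 33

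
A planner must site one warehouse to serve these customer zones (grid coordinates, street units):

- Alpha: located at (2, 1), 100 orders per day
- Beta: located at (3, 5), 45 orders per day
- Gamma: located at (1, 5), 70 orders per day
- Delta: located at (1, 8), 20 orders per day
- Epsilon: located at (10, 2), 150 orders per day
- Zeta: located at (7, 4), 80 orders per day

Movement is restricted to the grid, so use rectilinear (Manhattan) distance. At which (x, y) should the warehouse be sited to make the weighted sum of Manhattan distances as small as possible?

(3, 2)

Manhattan distance separates: Σwᵢ(|x−xᵢ|+|y−yᵢ|) = Σwᵢ|x−xᵢ| + Σwᵢ|y−yᵢ|, so x and y are optimised independently as 1-D weighted medians.
Total weight W = 465; half = 232.5.
x-coordinate, sorted with cumulative weight:
  x=1 (Gamma, w=70) cum 70
  x=1 (Delta, w=20) cum 90
  x=2 (Alpha, w=100) cum 190
  x=3 (Beta, w=45) cum 235  ← median
  x=7 (Zeta, w=80) cum 315
  x=10 (Epsilon, w=150) cum 465
⇒ x* = 3
y-coordinate, sorted with cumulative weight:
  y=1 (Alpha, w=100) cum 100
  y=2 (Epsilon, w=150) cum 250  ← median
  y=4 (Zeta, w=80) cum 330
  y=5 (Beta, w=45) cum 375
  y=5 (Gamma, w=70) cum 445
  y=8 (Delta, w=20) cum 465
⇒ y* = 2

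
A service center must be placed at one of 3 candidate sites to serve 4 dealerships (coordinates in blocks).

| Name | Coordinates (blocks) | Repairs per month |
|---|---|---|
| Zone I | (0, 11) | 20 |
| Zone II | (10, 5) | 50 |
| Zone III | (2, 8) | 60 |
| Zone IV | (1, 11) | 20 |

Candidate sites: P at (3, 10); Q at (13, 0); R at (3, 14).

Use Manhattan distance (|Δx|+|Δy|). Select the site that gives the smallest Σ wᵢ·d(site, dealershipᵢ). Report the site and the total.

P, total 920 blocks

Total weighted distance at each candidate:
  P (3, 10): total = 920
  Q (13, 0): total = 2480
  R (3, 14): total = 1440
Minimum is at P with total 920 blocks.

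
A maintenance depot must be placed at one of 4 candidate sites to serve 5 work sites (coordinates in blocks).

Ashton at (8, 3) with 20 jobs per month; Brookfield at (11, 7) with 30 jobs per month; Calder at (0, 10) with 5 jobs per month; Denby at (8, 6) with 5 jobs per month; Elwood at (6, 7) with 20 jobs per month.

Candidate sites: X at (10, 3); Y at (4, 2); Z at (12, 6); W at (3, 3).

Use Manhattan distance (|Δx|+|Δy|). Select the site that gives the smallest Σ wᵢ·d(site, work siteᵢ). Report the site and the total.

Total weighted distance at each candidate:
  X (10, 3): total = 460
  Y (4, 2): total = 700
  Z (12, 6): total = 440
  W (3, 3): total = 690
Minimum is at Z with total 440 blocks.

Z, total 440 blocks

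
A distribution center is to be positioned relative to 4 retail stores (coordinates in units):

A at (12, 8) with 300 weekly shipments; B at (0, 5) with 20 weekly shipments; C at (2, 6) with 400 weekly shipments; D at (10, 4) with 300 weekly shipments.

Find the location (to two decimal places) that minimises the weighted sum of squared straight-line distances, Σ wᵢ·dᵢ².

The minimiser of Σwᵢ‖p−pᵢ‖² is the weighted centroid p* = (Σwᵢpᵢ)/(Σwᵢ).
Σwᵢ = 1020.
Σwᵢxᵢ = 300·12 + 20·0 + 400·2 + 300·10 = 7400.
Σwᵢyᵢ = 300·8 + 20·5 + 400·6 + 300·4 = 6100.
x* = 7400/1020 = 7.25, y* = 6100/1020 = 5.98.

(7.25, 5.98)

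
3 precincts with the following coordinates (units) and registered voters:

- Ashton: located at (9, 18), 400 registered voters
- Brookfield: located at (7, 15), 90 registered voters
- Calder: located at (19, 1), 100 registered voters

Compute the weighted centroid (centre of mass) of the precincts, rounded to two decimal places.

(10.39, 14.66)

The minimiser of Σwᵢ‖p−pᵢ‖² is the weighted centroid p* = (Σwᵢpᵢ)/(Σwᵢ).
Σwᵢ = 590.
Σwᵢxᵢ = 400·9 + 90·7 + 100·19 = 6130.
Σwᵢyᵢ = 400·18 + 90·15 + 100·1 = 8650.
x* = 6130/590 = 10.39, y* = 8650/590 = 14.66.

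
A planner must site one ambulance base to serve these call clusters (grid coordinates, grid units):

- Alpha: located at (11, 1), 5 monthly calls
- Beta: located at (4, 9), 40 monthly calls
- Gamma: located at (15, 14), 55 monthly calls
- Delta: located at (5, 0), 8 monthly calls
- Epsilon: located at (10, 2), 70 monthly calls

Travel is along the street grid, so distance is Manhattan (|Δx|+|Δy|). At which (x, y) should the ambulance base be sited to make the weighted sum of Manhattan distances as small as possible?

(10, 9)

Manhattan distance separates: Σwᵢ(|x−xᵢ|+|y−yᵢ|) = Σwᵢ|x−xᵢ| + Σwᵢ|y−yᵢ|, so x and y are optimised independently as 1-D weighted medians.
Total weight W = 178; half = 89.
x-coordinate, sorted with cumulative weight:
  x=4 (Beta, w=40) cum 40
  x=5 (Delta, w=8) cum 48
  x=10 (Epsilon, w=70) cum 118  ← median
  x=11 (Alpha, w=5) cum 123
  x=15 (Gamma, w=55) cum 178
⇒ x* = 10
y-coordinate, sorted with cumulative weight:
  y=0 (Delta, w=8) cum 8
  y=1 (Alpha, w=5) cum 13
  y=2 (Epsilon, w=70) cum 83
  y=9 (Beta, w=40) cum 123  ← median
  y=14 (Gamma, w=55) cum 178
⇒ y* = 9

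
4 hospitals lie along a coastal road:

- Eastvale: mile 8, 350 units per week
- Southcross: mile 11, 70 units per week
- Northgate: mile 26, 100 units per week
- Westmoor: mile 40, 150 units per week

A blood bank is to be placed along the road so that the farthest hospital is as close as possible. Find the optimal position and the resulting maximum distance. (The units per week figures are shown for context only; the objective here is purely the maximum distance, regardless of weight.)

The 1-center on a line is the midpoint of the two extreme points: leftmost at 8, rightmost at 40.
Optimal location = (8 + 40)/2 = 24; maximum distance = (40 − 8)/2 = 16.

location 24, max distance 16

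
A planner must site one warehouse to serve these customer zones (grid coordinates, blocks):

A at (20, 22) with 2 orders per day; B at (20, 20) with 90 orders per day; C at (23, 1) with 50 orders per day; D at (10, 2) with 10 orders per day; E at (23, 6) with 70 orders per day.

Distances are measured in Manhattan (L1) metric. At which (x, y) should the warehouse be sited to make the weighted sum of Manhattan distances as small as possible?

(23, 6)

Manhattan distance separates: Σwᵢ(|x−xᵢ|+|y−yᵢ|) = Σwᵢ|x−xᵢ| + Σwᵢ|y−yᵢ|, so x and y are optimised independently as 1-D weighted medians.
Total weight W = 222; half = 111.
x-coordinate, sorted with cumulative weight:
  x=10 (D, w=10) cum 10
  x=20 (A, w=2) cum 12
  x=20 (B, w=90) cum 102
  x=23 (C, w=50) cum 152  ← median
  x=23 (E, w=70) cum 222
⇒ x* = 23
y-coordinate, sorted with cumulative weight:
  y=1 (C, w=50) cum 50
  y=2 (D, w=10) cum 60
  y=6 (E, w=70) cum 130  ← median
  y=20 (B, w=90) cum 220
  y=22 (A, w=2) cum 222
⇒ y* = 6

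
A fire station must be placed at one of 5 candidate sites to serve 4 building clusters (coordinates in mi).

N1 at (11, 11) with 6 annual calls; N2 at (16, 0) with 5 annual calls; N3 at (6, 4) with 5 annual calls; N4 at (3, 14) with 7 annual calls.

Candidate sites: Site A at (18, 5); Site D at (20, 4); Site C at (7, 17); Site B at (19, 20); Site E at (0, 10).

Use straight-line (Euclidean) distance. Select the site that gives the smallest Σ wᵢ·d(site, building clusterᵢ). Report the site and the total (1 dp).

Total weighted distance at each candidate:
  Site A (18, 5): total = 264.9
  Site D (20, 4): total = 304.8
  Site C (7, 17): total = 239.6
  Site B (19, 20): total = 396.1
  Site E (0, 10): total = 238.0
Minimum is at Site E with total 238.0 mi.

Site E, total 238.0 mi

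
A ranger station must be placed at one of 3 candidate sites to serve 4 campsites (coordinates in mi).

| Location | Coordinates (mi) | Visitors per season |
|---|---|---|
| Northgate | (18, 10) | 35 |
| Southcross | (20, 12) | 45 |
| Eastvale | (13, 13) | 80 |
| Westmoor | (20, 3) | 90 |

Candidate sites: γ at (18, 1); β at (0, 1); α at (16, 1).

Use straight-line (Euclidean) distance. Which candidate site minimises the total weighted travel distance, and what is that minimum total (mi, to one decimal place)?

γ, total 2112.7 mi

Total weighted distance at each candidate:
  γ (18, 1): total = 2112.7
  β (0, 1): total = 4955.8
  α (16, 1): total = 2241.4
Minimum is at γ with total 2112.7 mi.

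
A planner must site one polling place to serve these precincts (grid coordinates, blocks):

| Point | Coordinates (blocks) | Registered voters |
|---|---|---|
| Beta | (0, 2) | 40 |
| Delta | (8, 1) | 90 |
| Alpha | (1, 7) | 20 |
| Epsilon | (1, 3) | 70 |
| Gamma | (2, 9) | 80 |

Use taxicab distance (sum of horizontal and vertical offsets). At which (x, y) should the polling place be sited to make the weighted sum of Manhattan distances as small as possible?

(2, 3)

Manhattan distance separates: Σwᵢ(|x−xᵢ|+|y−yᵢ|) = Σwᵢ|x−xᵢ| + Σwᵢ|y−yᵢ|, so x and y are optimised independently as 1-D weighted medians.
Total weight W = 300; half = 150.
x-coordinate, sorted with cumulative weight:
  x=0 (Beta, w=40) cum 40
  x=1 (Alpha, w=20) cum 60
  x=1 (Epsilon, w=70) cum 130
  x=2 (Gamma, w=80) cum 210  ← median
  x=8 (Delta, w=90) cum 300
⇒ x* = 2
y-coordinate, sorted with cumulative weight:
  y=1 (Delta, w=90) cum 90
  y=2 (Beta, w=40) cum 130
  y=3 (Epsilon, w=70) cum 200  ← median
  y=7 (Alpha, w=20) cum 220
  y=9 (Gamma, w=80) cum 300
⇒ y* = 3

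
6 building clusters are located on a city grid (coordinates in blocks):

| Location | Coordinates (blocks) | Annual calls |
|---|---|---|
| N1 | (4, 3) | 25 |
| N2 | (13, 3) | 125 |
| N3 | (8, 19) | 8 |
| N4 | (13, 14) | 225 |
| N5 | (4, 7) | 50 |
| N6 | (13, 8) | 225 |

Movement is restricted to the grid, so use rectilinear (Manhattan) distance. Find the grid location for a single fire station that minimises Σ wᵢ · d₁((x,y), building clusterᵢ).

(13, 8)

Manhattan distance separates: Σwᵢ(|x−xᵢ|+|y−yᵢ|) = Σwᵢ|x−xᵢ| + Σwᵢ|y−yᵢ|, so x and y are optimised independently as 1-D weighted medians.
Total weight W = 658; half = 329.
x-coordinate, sorted with cumulative weight:
  x=4 (N1, w=25) cum 25
  x=4 (N5, w=50) cum 75
  x=8 (N3, w=8) cum 83
  x=13 (N2, w=125) cum 208
  x=13 (N4, w=225) cum 433  ← median
  x=13 (N6, w=225) cum 658
⇒ x* = 13
y-coordinate, sorted with cumulative weight:
  y=3 (N1, w=25) cum 25
  y=3 (N2, w=125) cum 150
  y=7 (N5, w=50) cum 200
  y=8 (N6, w=225) cum 425  ← median
  y=14 (N4, w=225) cum 650
  y=19 (N3, w=8) cum 658
⇒ y* = 8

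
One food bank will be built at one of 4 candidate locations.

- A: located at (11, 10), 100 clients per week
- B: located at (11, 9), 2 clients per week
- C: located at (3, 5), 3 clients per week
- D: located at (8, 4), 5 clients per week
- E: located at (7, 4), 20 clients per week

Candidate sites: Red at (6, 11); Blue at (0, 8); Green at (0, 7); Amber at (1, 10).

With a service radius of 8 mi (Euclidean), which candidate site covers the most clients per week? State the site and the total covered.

Red, covering 130

Coverage radius r = 8 mi; a point is covered iff (Δx)²+(Δy)² ≤ 8² = 64.
  Red (6, 11): covers {A, B, C, D, E} → 130
  Blue (0, 8): covers {C} → 3
  Green (0, 7): covers {C, E} → 23
  Amber (1, 10): covers {C} → 3
Maximum coverage at Red: 130 clients per week.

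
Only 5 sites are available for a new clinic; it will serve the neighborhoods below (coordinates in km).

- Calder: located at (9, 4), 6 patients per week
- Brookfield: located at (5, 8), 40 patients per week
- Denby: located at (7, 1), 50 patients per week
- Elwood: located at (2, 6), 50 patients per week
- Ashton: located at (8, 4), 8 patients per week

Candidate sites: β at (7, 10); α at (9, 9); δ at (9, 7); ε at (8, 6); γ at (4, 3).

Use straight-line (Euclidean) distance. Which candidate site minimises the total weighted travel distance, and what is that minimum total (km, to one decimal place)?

Total weighted distance at each candidate:
  β (7, 10): total = 969.9
  α (9, 9): total = 1028.8
  δ (9, 7): total = 878.0
  ε (8, 6): total = 728.6
  γ (4, 3): total = 628.1
Minimum is at γ with total 628.1 km.

γ, total 628.1 km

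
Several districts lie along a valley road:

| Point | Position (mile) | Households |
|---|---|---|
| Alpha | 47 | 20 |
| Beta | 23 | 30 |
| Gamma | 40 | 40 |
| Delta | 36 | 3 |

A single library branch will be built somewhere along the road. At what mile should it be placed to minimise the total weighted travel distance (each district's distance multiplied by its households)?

For a sum of weighted absolute distances on a line, the optimum is the weighted median (not the mean). Total weight W = 93; half-weight = 46.5.
Sort by position and accumulate weight:
  mile 23 (Beta, w=30) → cum 30
  mile 36 (Delta, w=3) → cum 33
  mile 40 (Gamma, w=40) → cum 73  ≥ 46.5 → median here
  mile 47 (Alpha, w=20) → cum 93
Optimal location: mile 40.

x = 40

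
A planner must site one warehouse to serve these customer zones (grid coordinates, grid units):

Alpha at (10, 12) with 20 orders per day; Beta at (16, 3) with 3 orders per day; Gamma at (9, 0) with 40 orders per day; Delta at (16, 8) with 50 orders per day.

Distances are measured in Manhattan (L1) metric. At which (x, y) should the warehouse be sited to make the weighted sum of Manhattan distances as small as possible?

Manhattan distance separates: Σwᵢ(|x−xᵢ|+|y−yᵢ|) = Σwᵢ|x−xᵢ| + Σwᵢ|y−yᵢ|, so x and y are optimised independently as 1-D weighted medians.
Total weight W = 113; half = 56.5.
x-coordinate, sorted with cumulative weight:
  x=9 (Gamma, w=40) cum 40
  x=10 (Alpha, w=20) cum 60  ← median
  x=16 (Beta, w=3) cum 63
  x=16 (Delta, w=50) cum 113
⇒ x* = 10
y-coordinate, sorted with cumulative weight:
  y=0 (Gamma, w=40) cum 40
  y=3 (Beta, w=3) cum 43
  y=8 (Delta, w=50) cum 93  ← median
  y=12 (Alpha, w=20) cum 113
⇒ y* = 8

(10, 8)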